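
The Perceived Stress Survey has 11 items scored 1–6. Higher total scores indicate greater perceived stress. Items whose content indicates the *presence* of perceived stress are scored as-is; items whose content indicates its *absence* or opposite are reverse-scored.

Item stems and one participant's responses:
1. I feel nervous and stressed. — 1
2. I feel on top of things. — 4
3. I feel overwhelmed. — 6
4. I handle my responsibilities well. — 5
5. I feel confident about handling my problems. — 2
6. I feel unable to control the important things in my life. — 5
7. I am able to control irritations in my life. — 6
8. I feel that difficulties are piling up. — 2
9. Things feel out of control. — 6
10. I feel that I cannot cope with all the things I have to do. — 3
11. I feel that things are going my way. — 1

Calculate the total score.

40

Items 2, 4, 5, 7, 11 describe the absence/opposite of perceived stress → reverse-score.
reverse-coded value = 7 − response.
  item 1: 1
  item 2: 7 − 4 = 3
  item 3: 6
  item 4: 7 − 5 = 2
  item 5: 7 − 2 = 5
  item 6: 5
  item 7: 7 − 6 = 1
  item 8: 2
  item 9: 6
  item 10: 3
  item 11: 7 − 1 = 6
Total = 1 + 3 + 6 + 2 + 5 + 5 + 1 + 2 + 6 + 3 + 6 = 40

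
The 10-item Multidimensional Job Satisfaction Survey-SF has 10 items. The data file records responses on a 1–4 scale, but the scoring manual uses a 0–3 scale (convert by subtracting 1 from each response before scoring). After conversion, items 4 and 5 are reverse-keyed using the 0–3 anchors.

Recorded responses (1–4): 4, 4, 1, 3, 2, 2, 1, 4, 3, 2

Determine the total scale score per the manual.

Convert to 0–3: 3, 3, 0, 2, 1, 1, 0, 3, 2, 1
Reverse-coded (reverse-coded value = 3 − response):
  item 4: 3 − 2 = 1
  item 5: 3 − 1 = 2
Scored: 3, 3, 0, 1, 2, 1, 0, 3, 2, 1
Total = 16

16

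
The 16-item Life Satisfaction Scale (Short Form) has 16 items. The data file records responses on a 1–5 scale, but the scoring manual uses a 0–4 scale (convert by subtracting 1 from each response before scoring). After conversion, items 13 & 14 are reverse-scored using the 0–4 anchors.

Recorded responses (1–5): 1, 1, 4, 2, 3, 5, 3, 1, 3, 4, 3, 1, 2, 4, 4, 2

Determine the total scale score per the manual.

27

Convert to 0–4: 0, 0, 3, 1, 2, 4, 2, 0, 2, 3, 2, 0, 1, 3, 3, 1
Reverse-coded (on a 0–4 scale, reversed = 4 − raw):
  item 13: 4 − 1 = 3
  item 14: 4 − 3 = 1
Scored: 0, 0, 3, 1, 2, 4, 2, 0, 2, 3, 2, 0, 3, 1, 3, 1
Total = 27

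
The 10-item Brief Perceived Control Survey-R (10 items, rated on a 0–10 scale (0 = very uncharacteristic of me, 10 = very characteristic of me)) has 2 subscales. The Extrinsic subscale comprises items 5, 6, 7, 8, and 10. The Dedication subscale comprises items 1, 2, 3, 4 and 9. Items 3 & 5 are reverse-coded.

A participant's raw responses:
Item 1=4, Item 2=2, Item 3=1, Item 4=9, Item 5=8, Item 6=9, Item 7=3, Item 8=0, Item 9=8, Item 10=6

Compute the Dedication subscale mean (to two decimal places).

Dedication items: 1, 2, 3, 4, 9.
Of these, item 3 is reverse-coded; reverse-coded value = 10 − response.
  item 1: 4
  item 2: 2
  item 3: 10 − 1 = 9
  item 4: 9
  item 9: 8
Sum = 4 + 2 + 9 + 9 + 8 = 32
Mean = 32 / 5 = 6.40

6.40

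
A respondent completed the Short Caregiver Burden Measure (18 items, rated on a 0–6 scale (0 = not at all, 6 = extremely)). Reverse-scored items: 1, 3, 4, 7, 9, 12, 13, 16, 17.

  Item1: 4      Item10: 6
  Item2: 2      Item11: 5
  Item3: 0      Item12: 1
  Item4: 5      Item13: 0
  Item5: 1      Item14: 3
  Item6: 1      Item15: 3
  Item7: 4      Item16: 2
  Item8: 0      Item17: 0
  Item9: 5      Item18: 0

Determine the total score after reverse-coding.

Raw sum = 42. Reverse-scored items: 1, 3, 4, 7, 9, 12, 13, 16, 17; their raw sum = 21.
Each reversal replaces raw with 6 − raw, changing the total by 6 − 2·raw per item.
Total = 42 + 9·6 − 2·21 = 42 + 54 − 42 = 54

54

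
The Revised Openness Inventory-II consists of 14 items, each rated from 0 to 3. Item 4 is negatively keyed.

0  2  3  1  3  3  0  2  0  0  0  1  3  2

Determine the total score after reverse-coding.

Reverse-coded items (reversed = (0+3) − raw = 3 − raw):
  item 4: 3 − 1 = 2
Scored responses: 0, 2, 3, 2, 3, 3, 0, 2, 0, 0, 0, 1, 3, 2
Total = 0 + 2 + 3 + 2 + 3 + 3 + 0 + 2 + 0 + 0 + 0 + 1 + 3 + 2 = 21

21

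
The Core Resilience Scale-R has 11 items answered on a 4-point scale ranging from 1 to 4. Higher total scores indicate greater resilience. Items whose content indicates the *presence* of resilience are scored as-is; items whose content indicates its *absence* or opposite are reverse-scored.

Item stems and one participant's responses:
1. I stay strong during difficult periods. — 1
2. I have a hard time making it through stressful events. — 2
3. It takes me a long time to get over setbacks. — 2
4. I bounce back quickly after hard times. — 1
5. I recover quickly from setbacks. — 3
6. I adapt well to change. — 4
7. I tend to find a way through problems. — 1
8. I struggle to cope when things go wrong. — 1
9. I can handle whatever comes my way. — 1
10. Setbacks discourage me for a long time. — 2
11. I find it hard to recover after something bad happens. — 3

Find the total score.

26

Items 2, 3, 8, 10, 11 describe the absence/opposite of resilience → reverse-score.
reversed = (1+4) − raw = 5 − raw.
  item 1: 1
  item 2: 5 − 2 = 3
  item 3: 5 − 2 = 3
  item 4: 1
  item 5: 3
  item 6: 4
  item 7: 1
  item 8: 5 − 1 = 4
  item 9: 1
  item 10: 5 − 2 = 3
  item 11: 5 − 3 = 2
Total = 1 + 3 + 3 + 1 + 3 + 4 + 1 + 4 + 1 + 3 + 2 = 26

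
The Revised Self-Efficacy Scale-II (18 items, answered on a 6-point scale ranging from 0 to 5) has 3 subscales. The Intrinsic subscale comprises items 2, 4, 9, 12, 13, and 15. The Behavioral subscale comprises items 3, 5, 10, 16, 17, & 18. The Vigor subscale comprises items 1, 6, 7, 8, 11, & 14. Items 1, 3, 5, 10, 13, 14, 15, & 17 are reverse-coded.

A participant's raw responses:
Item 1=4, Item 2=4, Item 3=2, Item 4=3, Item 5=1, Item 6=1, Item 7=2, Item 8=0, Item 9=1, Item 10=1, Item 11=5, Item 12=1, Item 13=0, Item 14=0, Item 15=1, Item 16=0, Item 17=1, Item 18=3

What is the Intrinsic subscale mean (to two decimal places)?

3.00

Intrinsic items: 2, 4, 9, 12, 13, 15.
Of these, items 13 & 15 are reverse-coded; reversed = (0+5) − raw = 5 − raw.
  item 2: 4
  item 4: 3
  item 9: 1
  item 12: 1
  item 13: 5 − 0 = 5
  item 15: 5 − 1 = 4
Sum = 4 + 3 + 1 + 1 + 5 + 4 = 18
Mean = 18 / 6 = 3.00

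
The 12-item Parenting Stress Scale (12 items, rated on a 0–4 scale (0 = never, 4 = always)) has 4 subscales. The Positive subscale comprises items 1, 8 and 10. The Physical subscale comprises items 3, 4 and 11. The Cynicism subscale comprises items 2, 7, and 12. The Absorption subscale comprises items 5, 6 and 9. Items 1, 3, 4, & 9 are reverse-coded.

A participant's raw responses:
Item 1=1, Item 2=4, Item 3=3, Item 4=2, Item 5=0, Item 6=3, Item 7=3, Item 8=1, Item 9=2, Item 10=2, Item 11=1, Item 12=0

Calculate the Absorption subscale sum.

Absorption items: 5, 6, 9.
Of these, item 9 is reverse-coded; on a 0–4 scale, reversed = 4 − raw.
  item 5: 0
  item 6: 3
  item 9: 4 − 2 = 2
Sum = 0 + 3 + 2 = 5

5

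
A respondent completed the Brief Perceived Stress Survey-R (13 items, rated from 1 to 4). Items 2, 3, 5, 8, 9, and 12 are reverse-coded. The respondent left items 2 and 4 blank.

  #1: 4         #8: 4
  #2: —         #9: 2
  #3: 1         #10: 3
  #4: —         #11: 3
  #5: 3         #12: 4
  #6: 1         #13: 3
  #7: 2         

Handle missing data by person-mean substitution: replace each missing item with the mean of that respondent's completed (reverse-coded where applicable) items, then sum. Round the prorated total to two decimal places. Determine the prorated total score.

31.91

Reverse-coded (reverse-coded value = 5 − response):
  item 3: 5 − 1 = 4
  item 5: 5 − 3 = 2
  item 8: 5 − 4 = 1
  item 9: 5 − 2 = 3
  item 12: 5 − 4 = 1
Completed scored items (11 of 13): 4, 4, 2, 1, 2, 1, 3, 3, 3, 1, 3; sum = 27.
Person mean = 27 / 11 ≈ 2.4545
Prorated total = (27 / 11) × 13 = 31.91 (to 2 dp)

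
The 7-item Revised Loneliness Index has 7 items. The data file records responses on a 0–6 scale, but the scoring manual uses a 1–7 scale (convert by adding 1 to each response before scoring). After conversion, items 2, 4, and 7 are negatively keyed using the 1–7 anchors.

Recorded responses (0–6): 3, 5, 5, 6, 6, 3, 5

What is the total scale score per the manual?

Convert to 1–7: 4, 6, 6, 7, 7, 4, 6
Reverse-coded (on a 1–7 scale, reversed = 8 − raw):
  item 2: 8 − 6 = 2
  item 4: 8 − 7 = 1
  item 7: 8 − 6 = 2
Scored: 4, 2, 6, 1, 7, 4, 2
Total = 26

26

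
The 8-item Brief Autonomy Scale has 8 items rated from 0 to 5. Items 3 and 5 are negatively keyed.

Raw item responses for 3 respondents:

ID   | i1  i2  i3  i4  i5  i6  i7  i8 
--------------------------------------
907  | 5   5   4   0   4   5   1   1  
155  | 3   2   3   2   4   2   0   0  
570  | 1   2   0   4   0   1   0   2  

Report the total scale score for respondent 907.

Respondent 907 raw: 5, 5, 4, 0, 4, 5, 1, 1.
Reverse-coded (reversed = (0+5) − raw = 5 − raw):
  item 1: 5
  item 2: 5
  item 3: 5 − 4 = 1
  item 4: 0
  item 5: 5 − 4 = 1
  item 6: 5
  item 7: 1
  item 8: 1
Sum = 5 + 5 + 1 + 0 + 1 + 5 + 1 + 1 = 19

19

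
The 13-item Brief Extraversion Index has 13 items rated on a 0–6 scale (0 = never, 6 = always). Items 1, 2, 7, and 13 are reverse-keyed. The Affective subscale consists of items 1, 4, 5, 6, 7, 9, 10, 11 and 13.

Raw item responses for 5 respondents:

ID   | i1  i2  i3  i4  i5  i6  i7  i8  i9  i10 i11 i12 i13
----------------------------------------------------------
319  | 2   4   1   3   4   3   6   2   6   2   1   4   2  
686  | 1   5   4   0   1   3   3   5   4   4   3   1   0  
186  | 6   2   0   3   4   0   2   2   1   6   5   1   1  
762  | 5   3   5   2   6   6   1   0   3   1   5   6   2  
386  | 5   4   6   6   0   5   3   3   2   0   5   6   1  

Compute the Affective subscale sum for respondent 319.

Respondent 319 raw: 2, 4, 1, 3, 4, 3, 6, 2, 6, 2, 1, 4, 2.
Affective items: 1, 4, 5, 6, 7, 9, 10, 11, 13.
Reverse-coded (reverse-coded value = 6 − response):
  item 1: 6 − 2 = 4
  item 4: 3
  item 5: 4
  item 6: 3
  item 7: 6 − 6 = 0
  item 9: 6
  item 10: 2
  item 11: 1
  item 13: 6 − 2 = 4
Sum = 4 + 3 + 4 + 3 + 0 + 6 + 2 + 1 + 4 = 27

27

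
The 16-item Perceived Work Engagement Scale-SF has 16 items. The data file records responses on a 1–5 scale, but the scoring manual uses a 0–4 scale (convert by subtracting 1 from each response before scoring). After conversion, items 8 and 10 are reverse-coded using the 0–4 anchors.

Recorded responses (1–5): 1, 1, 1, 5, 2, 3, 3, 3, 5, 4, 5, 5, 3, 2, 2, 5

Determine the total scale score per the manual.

Convert to 0–4: 0, 0, 0, 4, 1, 2, 2, 2, 4, 3, 4, 4, 2, 1, 1, 4
Reverse-coded (reverse-coded value = 4 − response):
  item 8: 4 − 2 = 2
  item 10: 4 − 3 = 1
Scored: 0, 0, 0, 4, 1, 2, 2, 2, 4, 1, 4, 4, 2, 1, 1, 4
Total = 32

32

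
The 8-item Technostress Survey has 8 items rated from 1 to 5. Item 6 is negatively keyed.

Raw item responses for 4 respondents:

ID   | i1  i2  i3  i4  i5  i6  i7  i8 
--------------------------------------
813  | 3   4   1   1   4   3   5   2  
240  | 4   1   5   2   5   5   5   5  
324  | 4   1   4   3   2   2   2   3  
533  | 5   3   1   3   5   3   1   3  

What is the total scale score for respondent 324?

23

Respondent 324 raw: 4, 1, 4, 3, 2, 2, 2, 3.
Reverse-coded (reversed = (1+5) − raw = 6 − raw):
  item 1: 4
  item 2: 1
  item 3: 4
  item 4: 3
  item 5: 2
  item 6: 6 − 2 = 4
  item 7: 2
  item 8: 3
Sum = 4 + 1 + 4 + 3 + 2 + 4 + 2 + 3 = 23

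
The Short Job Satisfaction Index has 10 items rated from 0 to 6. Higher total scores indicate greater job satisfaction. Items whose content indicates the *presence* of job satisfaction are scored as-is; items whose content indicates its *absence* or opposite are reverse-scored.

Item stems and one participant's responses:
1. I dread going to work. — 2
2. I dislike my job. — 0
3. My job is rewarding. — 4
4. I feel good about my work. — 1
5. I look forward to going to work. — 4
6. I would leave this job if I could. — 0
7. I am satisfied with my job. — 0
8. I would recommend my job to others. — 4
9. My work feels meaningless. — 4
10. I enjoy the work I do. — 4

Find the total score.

Items 1, 2, 6, 9 describe the absence/opposite of job satisfaction → reverse-score.
on a 0–6 scale, reversed = 6 − raw.
  item 1: 6 − 2 = 4
  item 2: 6 − 0 = 6
  item 3: 4
  item 4: 1
  item 5: 4
  item 6: 6 − 0 = 6
  item 7: 0
  item 8: 4
  item 9: 6 − 4 = 2
  item 10: 4
Total = 4 + 6 + 4 + 1 + 4 + 6 + 0 + 4 + 2 + 4 = 35

35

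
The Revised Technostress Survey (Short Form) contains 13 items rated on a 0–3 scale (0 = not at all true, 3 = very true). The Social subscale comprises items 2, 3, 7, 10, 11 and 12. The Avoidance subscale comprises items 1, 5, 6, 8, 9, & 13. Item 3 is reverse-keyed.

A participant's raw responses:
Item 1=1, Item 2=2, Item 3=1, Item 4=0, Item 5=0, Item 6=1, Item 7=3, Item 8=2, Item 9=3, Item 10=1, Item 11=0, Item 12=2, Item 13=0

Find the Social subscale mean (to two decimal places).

1.67

Social items: 2, 3, 7, 10, 11, 12.
Of these, item 3 is reverse-keyed; on a 0–3 scale, reversed = 3 − raw.
  item 2: 2
  item 3: 3 − 1 = 2
  item 7: 3
  item 10: 1
  item 11: 0
  item 12: 2
Sum = 2 + 2 + 3 + 1 + 0 + 2 = 10
Mean = 10 / 6 = 1.67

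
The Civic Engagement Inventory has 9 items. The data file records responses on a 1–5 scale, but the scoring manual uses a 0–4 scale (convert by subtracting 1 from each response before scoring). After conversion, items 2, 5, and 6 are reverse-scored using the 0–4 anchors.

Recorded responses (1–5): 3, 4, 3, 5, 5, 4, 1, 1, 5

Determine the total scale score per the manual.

14

Convert to 0–4: 2, 3, 2, 4, 4, 3, 0, 0, 4
Reverse-coded (on a 0–4 scale, reversed = 4 − raw):
  item 2: 4 − 3 = 1
  item 5: 4 − 4 = 0
  item 6: 4 − 3 = 1
Scored: 2, 1, 2, 4, 0, 1, 0, 0, 4
Total = 14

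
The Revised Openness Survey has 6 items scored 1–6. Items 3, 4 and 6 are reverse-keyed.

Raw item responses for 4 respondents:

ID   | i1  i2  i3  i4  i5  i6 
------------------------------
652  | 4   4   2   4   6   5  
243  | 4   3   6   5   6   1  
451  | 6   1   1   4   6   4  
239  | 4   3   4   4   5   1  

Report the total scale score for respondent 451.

25

Respondent 451 raw: 6, 1, 1, 4, 6, 4.
Reverse-coded (reverse-coded value = 7 − response):
  item 1: 6
  item 2: 1
  item 3: 7 − 1 = 6
  item 4: 7 − 4 = 3
  item 5: 6
  item 6: 7 − 4 = 3
Sum = 6 + 1 + 6 + 3 + 6 + 3 = 25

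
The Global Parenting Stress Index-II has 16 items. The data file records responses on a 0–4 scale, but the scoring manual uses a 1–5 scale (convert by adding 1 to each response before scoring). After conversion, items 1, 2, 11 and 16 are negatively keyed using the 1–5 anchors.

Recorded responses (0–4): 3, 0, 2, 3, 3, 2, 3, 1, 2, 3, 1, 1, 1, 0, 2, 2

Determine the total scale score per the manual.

Convert to 1–5: 4, 1, 3, 4, 4, 3, 4, 2, 3, 4, 2, 2, 2, 1, 3, 3
Reverse-coded (reversed = (1+5) − raw = 6 − raw):
  item 1: 6 − 4 = 2
  item 2: 6 − 1 = 5
  item 11: 6 − 2 = 4
  item 16: 6 − 3 = 3
Scored: 2, 5, 3, 4, 4, 3, 4, 2, 3, 4, 4, 2, 2, 1, 3, 3
Total = 49

49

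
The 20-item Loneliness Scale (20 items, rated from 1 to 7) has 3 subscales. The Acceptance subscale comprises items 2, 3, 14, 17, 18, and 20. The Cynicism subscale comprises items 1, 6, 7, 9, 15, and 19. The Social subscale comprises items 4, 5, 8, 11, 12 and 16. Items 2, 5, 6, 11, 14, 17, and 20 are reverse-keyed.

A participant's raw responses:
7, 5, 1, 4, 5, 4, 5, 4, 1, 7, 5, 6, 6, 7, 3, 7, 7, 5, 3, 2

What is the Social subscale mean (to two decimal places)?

Social items: 4, 5, 8, 11, 12, 16.
Of these, items 5 and 11 are reverse-keyed; reversed = (1+7) − raw = 8 − raw.
  item 4: 4
  item 5: 8 − 5 = 3
  item 8: 4
  item 11: 8 − 5 = 3
  item 12: 6
  item 16: 7
Sum = 4 + 3 + 4 + 3 + 6 + 7 = 27
Mean = 27 / 6 = 4.50

4.50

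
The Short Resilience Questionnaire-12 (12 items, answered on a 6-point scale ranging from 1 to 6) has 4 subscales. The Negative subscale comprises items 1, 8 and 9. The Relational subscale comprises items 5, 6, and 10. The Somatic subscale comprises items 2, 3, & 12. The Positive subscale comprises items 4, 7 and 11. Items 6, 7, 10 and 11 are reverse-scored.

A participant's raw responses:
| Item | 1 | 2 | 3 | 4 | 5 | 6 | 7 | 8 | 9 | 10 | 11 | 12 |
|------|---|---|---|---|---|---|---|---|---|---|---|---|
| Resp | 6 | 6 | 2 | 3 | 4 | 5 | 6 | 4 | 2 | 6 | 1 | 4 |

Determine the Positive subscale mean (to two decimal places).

3.33

Positive items: 4, 7, 11.
Of these, items 7 & 11 are reverse-scored; reversed = (1+6) − raw = 7 − raw.
  item 4: 3
  item 7: 7 − 6 = 1
  item 11: 7 − 1 = 6
Sum = 3 + 1 + 6 = 10
Mean = 10 / 3 = 3.33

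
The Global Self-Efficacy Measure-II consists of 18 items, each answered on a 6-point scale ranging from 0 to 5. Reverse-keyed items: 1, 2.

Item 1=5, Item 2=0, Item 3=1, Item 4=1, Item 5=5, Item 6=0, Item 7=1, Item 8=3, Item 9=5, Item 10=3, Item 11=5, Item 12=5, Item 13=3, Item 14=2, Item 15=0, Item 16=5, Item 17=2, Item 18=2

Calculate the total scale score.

Raw sum = 48. Reverse-keyed items: 1, 2; their raw sum = 5.
Each reversal replaces raw with 5 − raw, changing the total by 5 − 2·raw per item.
Total = 48 + 2·5 − 2·5 = 48 + 10 − 10 = 48

48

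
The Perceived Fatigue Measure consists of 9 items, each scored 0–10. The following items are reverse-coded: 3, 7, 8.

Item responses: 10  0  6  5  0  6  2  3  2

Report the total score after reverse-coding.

42

Reversing items 3, 7 and 8 with 10 − raw:
Total = 10 + 0 + (10−6) + 5 + 0 + 6 + (10−2) + (10−3) + 2
      = 10 + 0 + 4 + 5 + 0 + 6 + 8 + 7 + 2 = 42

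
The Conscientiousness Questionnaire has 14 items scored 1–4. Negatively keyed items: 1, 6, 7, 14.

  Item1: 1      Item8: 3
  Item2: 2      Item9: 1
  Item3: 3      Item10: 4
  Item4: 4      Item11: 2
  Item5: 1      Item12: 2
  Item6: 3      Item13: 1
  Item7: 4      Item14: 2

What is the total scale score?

33

Reverse-coded items (reverse-coded value = 5 − response):
  item 1: 5 − 1 = 4
  item 6: 5 − 3 = 2
  item 7: 5 − 4 = 1
  item 14: 5 − 2 = 3
Scored responses: 4, 2, 3, 4, 1, 2, 1, 3, 1, 4, 2, 2, 1, 3
Total = 4 + 2 + 3 + 4 + 1 + 2 + 1 + 3 + 1 + 4 + 2 + 2 + 1 + 3 = 33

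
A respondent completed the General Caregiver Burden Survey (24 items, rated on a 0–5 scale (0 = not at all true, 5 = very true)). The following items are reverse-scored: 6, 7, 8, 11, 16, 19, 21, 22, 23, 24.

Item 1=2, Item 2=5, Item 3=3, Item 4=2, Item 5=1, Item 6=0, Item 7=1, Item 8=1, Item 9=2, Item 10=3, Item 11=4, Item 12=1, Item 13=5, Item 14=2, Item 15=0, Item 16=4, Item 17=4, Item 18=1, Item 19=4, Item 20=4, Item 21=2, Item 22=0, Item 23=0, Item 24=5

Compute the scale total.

64

Reverse-scored items use 5 − raw:
  item 6: 5 − 0 = 5
  item 7: 5 − 1 = 4
  item 8: 5 − 1 = 4
  item 11: 5 − 4 = 1
  item 16: 5 − 4 = 1
  item 19: 5 − 4 = 1
  item 21: 5 − 2 = 3
  item 22: 5 − 0 = 5
  item 23: 5 − 0 = 5
  item 24: 5 − 5 = 0
Scored items: 2, 5, 3, 2, 1, 5, 4, 4, 2, 3, 1, 1, 5, 2, 0, 1, 4, 1, 1, 4, 3, 5, 5, 0
Total = 2 + 5 + 3 + 2 + 1 + 5 + 4 + 4 + 2 + 3 + 1 + 1 + 5 + 2 + 0 + 1 + 4 + 1 + 1 + 4 + 3 + 5 + 5 + 0 = 64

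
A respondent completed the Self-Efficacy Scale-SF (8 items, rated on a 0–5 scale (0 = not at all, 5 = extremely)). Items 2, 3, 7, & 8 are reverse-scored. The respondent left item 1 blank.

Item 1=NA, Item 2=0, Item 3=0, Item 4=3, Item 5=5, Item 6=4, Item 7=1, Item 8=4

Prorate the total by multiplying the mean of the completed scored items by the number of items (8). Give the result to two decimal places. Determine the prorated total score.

Reverse-coded (reverse-coded value = 5 − response):
  item 2: 5 − 0 = 5
  item 3: 5 − 0 = 5
  item 7: 5 − 1 = 4
  item 8: 5 − 4 = 1
Completed scored items (7 of 8): 5, 5, 3, 5, 4, 4, 1; sum = 27.
Person mean = 27 / 7 ≈ 3.8571
Prorated total = (27 / 7) × 8 = 30.86 (to 2 dp)

30.86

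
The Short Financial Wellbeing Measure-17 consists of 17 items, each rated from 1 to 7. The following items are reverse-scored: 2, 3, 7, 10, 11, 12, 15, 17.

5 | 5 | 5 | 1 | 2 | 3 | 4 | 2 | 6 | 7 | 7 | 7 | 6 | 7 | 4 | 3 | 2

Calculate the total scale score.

Reversing items 2, 3, 7, 10, 11, 12, 15 and 17 with 8 − raw:
Total = 5 + (8−5) + (8−5) + 1 + 2 + 3 + (8−4) + 2 + 6 + (8−7) + (8−7) + (8−7) + 6 + 7 + (8−4) + 3 + (8−2)
      = 5 + 3 + 3 + 1 + 2 + 3 + 4 + 2 + 6 + 1 + 1 + 1 + 6 + 7 + 4 + 3 + 6 = 58

58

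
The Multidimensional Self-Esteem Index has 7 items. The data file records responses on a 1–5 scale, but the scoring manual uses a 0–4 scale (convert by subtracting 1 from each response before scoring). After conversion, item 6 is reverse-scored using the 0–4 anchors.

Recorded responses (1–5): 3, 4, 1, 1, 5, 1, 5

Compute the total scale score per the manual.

17

Convert to 0–4: 2, 3, 0, 0, 4, 0, 4
Reverse-coded (on a 0–4 scale, reversed = 4 − raw):
  item 6: 4 − 0 = 4
Scored: 2, 3, 0, 0, 4, 4, 4
Total = 17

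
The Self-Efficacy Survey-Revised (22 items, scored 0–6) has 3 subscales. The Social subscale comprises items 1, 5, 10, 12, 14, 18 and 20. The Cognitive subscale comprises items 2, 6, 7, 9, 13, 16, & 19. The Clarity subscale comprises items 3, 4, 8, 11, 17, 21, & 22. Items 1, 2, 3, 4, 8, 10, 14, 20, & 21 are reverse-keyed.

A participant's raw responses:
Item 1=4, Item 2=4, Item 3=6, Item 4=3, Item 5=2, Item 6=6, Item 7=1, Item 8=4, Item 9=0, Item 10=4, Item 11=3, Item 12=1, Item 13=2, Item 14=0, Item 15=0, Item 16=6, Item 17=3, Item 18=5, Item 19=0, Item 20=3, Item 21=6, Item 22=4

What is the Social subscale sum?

21

Social items: 1, 5, 10, 12, 14, 18, 20.
Of these, items 1, 10, 14, & 20 are reverse-keyed; on a 0–6 scale, reversed = 6 − raw.
  item 1: 6 − 4 = 2
  item 5: 2
  item 10: 6 − 4 = 2
  item 12: 1
  item 14: 6 − 0 = 6
  item 18: 5
  item 20: 6 − 3 = 3
Sum = 2 + 2 + 2 + 1 + 6 + 5 + 3 = 21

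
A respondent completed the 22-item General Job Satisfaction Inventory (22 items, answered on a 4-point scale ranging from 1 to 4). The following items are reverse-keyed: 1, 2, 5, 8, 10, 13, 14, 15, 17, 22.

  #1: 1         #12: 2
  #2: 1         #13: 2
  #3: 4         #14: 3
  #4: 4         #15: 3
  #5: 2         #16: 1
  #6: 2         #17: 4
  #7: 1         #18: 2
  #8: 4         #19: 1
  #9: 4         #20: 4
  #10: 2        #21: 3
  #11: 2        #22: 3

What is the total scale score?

55

Raw sum = 55. Reverse-keyed items: 1, 2, 5, 8, 10, 13, 14, 15, 17, 22; their raw sum = 25.
Each reversal replaces raw with 5 − raw, changing the total by 5 − 2·raw per item.
Total = 55 + 10·5 − 2·25 = 55 + 50 − 50 = 55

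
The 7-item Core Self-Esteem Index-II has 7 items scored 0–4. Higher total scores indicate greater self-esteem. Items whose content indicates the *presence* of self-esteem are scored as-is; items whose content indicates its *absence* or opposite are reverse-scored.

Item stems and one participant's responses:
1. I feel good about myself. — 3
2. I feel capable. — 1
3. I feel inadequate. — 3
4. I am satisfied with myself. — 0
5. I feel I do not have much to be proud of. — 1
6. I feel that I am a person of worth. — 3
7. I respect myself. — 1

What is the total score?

12

Items 3, 5 describe the absence/opposite of self-esteem → reverse-score.
reversed = (0+4) − raw = 4 − raw.
  item 1: 3
  item 2: 1
  item 3: 4 − 3 = 1
  item 4: 0
  item 5: 4 − 1 = 3
  item 6: 3
  item 7: 1
Total = 3 + 1 + 1 + 0 + 3 + 3 + 1 = 12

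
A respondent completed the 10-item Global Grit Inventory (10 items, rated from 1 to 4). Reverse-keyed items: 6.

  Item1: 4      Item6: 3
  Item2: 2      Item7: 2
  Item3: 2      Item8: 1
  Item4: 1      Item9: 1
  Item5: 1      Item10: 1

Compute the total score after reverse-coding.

Apply reverse scoring (reversed = (1+4) − raw = 5 − raw):
  item 6: 5 − 3 = 2
Scored responses: 4, 2, 2, 1, 1, 2, 2, 1, 1, 1
Total = 4 + 2 + 2 + 1 + 1 + 2 + 2 + 1 + 1 + 1 = 17

17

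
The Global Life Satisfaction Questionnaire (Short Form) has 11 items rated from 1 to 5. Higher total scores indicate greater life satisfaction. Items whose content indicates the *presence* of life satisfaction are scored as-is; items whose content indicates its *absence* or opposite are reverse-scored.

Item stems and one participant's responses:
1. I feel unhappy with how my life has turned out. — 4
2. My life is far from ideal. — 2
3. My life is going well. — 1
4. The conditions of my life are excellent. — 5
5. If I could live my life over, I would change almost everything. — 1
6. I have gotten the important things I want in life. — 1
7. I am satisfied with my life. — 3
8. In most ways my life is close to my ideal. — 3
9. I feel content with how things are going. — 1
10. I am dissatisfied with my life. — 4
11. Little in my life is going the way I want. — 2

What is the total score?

31

Items 1, 2, 5, 10, 11 describe the absence/opposite of life satisfaction → reverse-score.
reverse-coded value = 6 − response.
  item 1: 6 − 4 = 2
  item 2: 6 − 2 = 4
  item 3: 1
  item 4: 5
  item 5: 6 − 1 = 5
  item 6: 1
  item 7: 3
  item 8: 3
  item 9: 1
  item 10: 6 − 4 = 2
  item 11: 6 − 2 = 4
Total = 2 + 4 + 1 + 5 + 5 + 1 + 3 + 3 + 1 + 2 + 4 = 31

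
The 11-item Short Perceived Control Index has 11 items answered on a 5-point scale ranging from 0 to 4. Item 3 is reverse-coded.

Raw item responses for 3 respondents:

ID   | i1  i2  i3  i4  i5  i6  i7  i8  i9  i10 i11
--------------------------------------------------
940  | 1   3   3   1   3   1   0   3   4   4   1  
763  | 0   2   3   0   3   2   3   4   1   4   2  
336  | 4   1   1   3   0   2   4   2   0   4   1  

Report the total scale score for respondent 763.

Respondent 763 raw: 0, 2, 3, 0, 3, 2, 3, 4, 1, 4, 2.
Reverse-coded (on a 0–4 scale, reversed = 4 − raw):
  item 1: 0
  item 2: 2
  item 3: 4 − 3 = 1
  item 4: 0
  item 5: 3
  item 6: 2
  item 7: 3
  item 8: 4
  item 9: 1
  item 10: 4
  item 11: 2
Sum = 0 + 2 + 1 + 0 + 3 + 2 + 3 + 4 + 1 + 4 + 2 = 22

22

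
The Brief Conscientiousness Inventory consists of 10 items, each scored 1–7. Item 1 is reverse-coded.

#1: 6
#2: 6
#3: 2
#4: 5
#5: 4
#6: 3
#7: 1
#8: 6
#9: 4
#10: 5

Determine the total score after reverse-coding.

Reverse-coded items use 8 − raw:
  item 1: 8 − 6 = 2
Scored responses: 2, 6, 2, 5, 4, 3, 1, 6, 4, 5
Total = 2 + 6 + 2 + 5 + 4 + 3 + 1 + 6 + 4 + 5 = 38

38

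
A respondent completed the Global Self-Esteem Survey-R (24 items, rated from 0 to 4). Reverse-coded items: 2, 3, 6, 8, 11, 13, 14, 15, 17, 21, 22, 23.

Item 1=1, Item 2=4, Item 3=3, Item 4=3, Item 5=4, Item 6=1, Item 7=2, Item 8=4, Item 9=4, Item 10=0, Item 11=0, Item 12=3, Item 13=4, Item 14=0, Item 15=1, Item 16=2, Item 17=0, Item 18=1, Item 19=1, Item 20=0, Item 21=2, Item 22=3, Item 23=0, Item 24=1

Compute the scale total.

48

Raw sum = 44. Reverse-coded items: 2, 3, 6, 8, 11, 13, 14, 15, 17, 21, 22, 23; their raw sum = 22.
Each reversal replaces raw with 4 − raw, changing the total by 4 − 2·raw per item.
Total = 44 + 12·4 − 2·22 = 44 + 48 − 44 = 48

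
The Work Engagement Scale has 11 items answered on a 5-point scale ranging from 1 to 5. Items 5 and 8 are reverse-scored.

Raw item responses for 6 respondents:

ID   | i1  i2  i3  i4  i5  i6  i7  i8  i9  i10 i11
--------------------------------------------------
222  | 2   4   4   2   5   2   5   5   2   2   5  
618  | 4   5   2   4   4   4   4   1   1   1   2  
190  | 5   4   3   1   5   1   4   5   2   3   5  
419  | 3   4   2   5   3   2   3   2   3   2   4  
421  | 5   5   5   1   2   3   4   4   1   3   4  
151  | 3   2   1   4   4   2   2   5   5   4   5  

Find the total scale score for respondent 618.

34

Respondent 618 raw: 4, 5, 2, 4, 4, 4, 4, 1, 1, 1, 2.
Reverse-coded (reversed = (1+5) − raw = 6 − raw):
  item 1: 4
  item 2: 5
  item 3: 2
  item 4: 4
  item 5: 6 − 4 = 2
  item 6: 4
  item 7: 4
  item 8: 6 − 1 = 5
  item 9: 1
  item 10: 1
  item 11: 2
Sum = 4 + 5 + 2 + 4 + 2 + 4 + 4 + 5 + 1 + 1 + 2 = 34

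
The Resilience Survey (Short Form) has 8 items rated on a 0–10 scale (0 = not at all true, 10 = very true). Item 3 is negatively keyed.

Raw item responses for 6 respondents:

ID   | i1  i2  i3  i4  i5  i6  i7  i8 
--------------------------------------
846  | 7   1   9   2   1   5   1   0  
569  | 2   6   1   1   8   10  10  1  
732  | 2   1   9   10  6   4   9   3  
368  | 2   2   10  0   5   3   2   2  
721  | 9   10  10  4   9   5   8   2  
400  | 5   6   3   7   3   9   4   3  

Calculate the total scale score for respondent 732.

Respondent 732 raw: 2, 1, 9, 10, 6, 4, 9, 3.
Reverse-coded (on a 0–10 scale, reversed = 10 − raw):
  item 1: 2
  item 2: 1
  item 3: 10 − 9 = 1
  item 4: 10
  item 5: 6
  item 6: 4
  item 7: 9
  item 8: 3
Sum = 2 + 1 + 1 + 10 + 6 + 4 + 9 + 3 = 36

36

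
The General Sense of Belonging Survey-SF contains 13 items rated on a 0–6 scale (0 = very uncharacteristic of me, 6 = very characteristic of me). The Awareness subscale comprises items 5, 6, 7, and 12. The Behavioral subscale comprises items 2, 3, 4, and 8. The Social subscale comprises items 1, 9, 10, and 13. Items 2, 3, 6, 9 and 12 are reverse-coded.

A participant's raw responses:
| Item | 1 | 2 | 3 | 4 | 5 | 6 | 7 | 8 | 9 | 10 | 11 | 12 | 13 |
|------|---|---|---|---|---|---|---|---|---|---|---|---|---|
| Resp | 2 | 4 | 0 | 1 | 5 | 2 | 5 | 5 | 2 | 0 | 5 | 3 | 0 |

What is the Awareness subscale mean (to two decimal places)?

4.25

Awareness items: 5, 6, 7, 12.
Of these, items 6 and 12 are reverse-coded; reverse-coded value = 6 − response.
  item 5: 5
  item 6: 6 − 2 = 4
  item 7: 5
  item 12: 6 − 3 = 3
Sum = 5 + 4 + 5 + 3 = 17
Mean = 17 / 4 = 4.25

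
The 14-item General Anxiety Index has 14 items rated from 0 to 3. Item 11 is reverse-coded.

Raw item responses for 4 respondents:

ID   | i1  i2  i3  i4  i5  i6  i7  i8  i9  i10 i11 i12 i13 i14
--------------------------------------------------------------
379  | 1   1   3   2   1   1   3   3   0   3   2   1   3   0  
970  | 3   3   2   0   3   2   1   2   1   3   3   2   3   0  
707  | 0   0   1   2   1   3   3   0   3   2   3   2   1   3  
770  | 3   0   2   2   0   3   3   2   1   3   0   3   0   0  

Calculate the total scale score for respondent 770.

Respondent 770 raw: 3, 0, 2, 2, 0, 3, 3, 2, 1, 3, 0, 3, 0, 0.
Reverse-coded (reverse-coded value = 3 − response):
  item 1: 3
  item 2: 0
  item 3: 2
  item 4: 2
  item 5: 0
  item 6: 3
  item 7: 3
  item 8: 2
  item 9: 1
  item 10: 3
  item 11: 3 − 0 = 3
  item 12: 3
  item 13: 0
  item 14: 0
Sum = 3 + 0 + 2 + 2 + 0 + 3 + 3 + 2 + 1 + 3 + 3 + 3 + 0 + 0 = 25

25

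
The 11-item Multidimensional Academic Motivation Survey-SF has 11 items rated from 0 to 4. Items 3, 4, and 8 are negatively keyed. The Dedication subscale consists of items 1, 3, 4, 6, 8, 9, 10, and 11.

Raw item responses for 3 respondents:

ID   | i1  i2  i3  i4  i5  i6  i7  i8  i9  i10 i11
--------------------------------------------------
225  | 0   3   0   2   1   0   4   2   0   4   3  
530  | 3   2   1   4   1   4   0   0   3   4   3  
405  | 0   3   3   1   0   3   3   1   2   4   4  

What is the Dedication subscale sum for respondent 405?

Respondent 405 raw: 0, 3, 3, 1, 0, 3, 3, 1, 2, 4, 4.
Dedication items: 1, 3, 4, 6, 8, 9, 10, 11.
Reverse-coded (reversed = (0+4) − raw = 4 − raw):
  item 1: 0
  item 3: 4 − 3 = 1
  item 4: 4 − 1 = 3
  item 6: 3
  item 8: 4 − 1 = 3
  item 9: 2
  item 10: 4
  item 11: 4
Sum = 0 + 1 + 3 + 3 + 3 + 2 + 4 + 4 = 20

20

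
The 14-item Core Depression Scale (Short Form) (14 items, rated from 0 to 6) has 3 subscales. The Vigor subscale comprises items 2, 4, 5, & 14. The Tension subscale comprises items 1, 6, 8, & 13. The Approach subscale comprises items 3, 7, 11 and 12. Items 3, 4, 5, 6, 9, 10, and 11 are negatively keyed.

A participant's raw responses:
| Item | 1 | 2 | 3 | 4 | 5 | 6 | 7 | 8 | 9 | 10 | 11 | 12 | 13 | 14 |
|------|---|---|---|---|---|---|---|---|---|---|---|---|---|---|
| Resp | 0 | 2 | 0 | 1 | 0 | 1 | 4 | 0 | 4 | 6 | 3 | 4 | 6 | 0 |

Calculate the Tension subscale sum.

11

Tension items: 1, 6, 8, 13.
Of these, item 6 is negatively keyed; reverse-coded value = 6 − response.
  item 1: 0
  item 6: 6 − 1 = 5
  item 8: 0
  item 13: 6
Sum = 0 + 5 + 0 + 6 = 11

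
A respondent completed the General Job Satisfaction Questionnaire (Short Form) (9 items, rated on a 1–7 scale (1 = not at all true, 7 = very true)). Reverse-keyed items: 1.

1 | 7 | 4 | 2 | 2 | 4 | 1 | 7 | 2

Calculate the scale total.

Reverse-coded items (on a 1–7 scale, reversed = 8 − raw):
  item 1: 8 − 1 = 7
Scored items: 7, 7, 4, 2, 2, 4, 1, 7, 2
Total = 7 + 7 + 4 + 2 + 2 + 4 + 1 + 7 + 2 = 36

36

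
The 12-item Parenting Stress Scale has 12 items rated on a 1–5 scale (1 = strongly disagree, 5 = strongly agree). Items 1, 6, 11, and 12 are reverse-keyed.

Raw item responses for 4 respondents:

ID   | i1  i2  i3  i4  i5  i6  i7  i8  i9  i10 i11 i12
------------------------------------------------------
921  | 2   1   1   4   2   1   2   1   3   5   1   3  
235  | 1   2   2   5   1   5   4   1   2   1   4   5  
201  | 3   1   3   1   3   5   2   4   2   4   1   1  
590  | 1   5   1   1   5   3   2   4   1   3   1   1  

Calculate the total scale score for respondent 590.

40

Respondent 590 raw: 1, 5, 1, 1, 5, 3, 2, 4, 1, 3, 1, 1.
Reverse-coded (on a 1–5 scale, reversed = 6 − raw):
  item 1: 6 − 1 = 5
  item 2: 5
  item 3: 1
  item 4: 1
  item 5: 5
  item 6: 6 − 3 = 3
  item 7: 2
  item 8: 4
  item 9: 1
  item 10: 3
  item 11: 6 − 1 = 5
  item 12: 6 − 1 = 5
Sum = 5 + 5 + 1 + 1 + 5 + 3 + 2 + 4 + 1 + 3 + 5 + 5 = 40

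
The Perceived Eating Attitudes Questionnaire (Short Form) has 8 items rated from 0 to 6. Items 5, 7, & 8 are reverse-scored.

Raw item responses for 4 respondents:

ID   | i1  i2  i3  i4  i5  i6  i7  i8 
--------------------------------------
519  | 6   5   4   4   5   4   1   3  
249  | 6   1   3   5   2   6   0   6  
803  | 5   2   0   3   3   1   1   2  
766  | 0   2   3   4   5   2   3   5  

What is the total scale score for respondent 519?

Respondent 519 raw: 6, 5, 4, 4, 5, 4, 1, 3.
Reverse-coded (reversed = (0+6) − raw = 6 − raw):
  item 1: 6
  item 2: 5
  item 3: 4
  item 4: 4
  item 5: 6 − 5 = 1
  item 6: 4
  item 7: 6 − 1 = 5
  item 8: 6 − 3 = 3
Sum = 6 + 5 + 4 + 4 + 1 + 4 + 5 + 3 = 32

32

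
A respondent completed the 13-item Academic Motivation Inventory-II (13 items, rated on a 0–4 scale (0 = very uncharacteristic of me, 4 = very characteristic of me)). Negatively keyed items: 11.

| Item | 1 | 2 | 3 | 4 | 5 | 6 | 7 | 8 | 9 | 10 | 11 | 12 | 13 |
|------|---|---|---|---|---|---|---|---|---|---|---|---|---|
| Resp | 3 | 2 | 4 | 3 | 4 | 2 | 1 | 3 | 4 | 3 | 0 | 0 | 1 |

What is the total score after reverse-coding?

34

Reverse-coded items (on a 0–4 scale, reversed = 4 − raw):
  item 11: 4 − 0 = 4
Scored responses: 3, 2, 4, 3, 4, 2, 1, 3, 4, 3, 4, 0, 1
Total = 3 + 2 + 4 + 3 + 4 + 2 + 1 + 3 + 4 + 3 + 4 + 0 + 1 = 34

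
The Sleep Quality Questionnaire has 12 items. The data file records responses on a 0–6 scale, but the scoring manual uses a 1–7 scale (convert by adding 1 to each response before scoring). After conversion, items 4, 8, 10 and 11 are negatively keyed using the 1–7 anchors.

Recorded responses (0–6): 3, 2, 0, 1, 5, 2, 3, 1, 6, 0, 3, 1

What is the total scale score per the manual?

Convert to 1–7: 4, 3, 1, 2, 6, 3, 4, 2, 7, 1, 4, 2
Reverse-coded (reversed = (1+7) − raw = 8 − raw):
  item 4: 8 − 2 = 6
  item 8: 8 − 2 = 6
  item 10: 8 − 1 = 7
  item 11: 8 − 4 = 4
Scored: 4, 3, 1, 6, 6, 3, 4, 6, 7, 7, 4, 2
Total = 53

53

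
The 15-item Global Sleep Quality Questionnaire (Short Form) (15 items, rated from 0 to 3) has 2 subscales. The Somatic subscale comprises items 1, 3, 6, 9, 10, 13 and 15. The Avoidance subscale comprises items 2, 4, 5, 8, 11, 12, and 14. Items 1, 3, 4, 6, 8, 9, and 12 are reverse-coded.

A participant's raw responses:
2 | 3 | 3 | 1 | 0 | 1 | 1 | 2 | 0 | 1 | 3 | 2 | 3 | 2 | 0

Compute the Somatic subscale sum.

Somatic items: 1, 3, 6, 9, 10, 13, 15.
Of these, items 1, 3, 6, & 9 are reverse-coded; reversed = (0+3) − raw = 3 − raw.
  item 1: 3 − 2 = 1
  item 3: 3 − 3 = 0
  item 6: 3 − 1 = 2
  item 9: 3 − 0 = 3
  item 10: 1
  item 13: 3
  item 15: 0
Sum = 1 + 0 + 2 + 3 + 1 + 3 + 0 = 10

10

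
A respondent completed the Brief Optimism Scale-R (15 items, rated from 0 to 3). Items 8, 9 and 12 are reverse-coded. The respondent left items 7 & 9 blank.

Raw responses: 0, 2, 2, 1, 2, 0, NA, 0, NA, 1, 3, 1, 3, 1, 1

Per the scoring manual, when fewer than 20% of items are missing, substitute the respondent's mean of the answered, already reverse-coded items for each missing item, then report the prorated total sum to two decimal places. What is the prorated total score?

24.23

Reverse-coded (reverse-coded value = 3 − response):
  item 8: 3 − 0 = 3
  item 12: 3 − 1 = 2
Completed scored items (13 of 15): 0, 2, 2, 1, 2, 0, 3, 1, 3, 2, 3, 1, 1; sum = 21.
Person mean = 21 / 13 ≈ 1.6154
Prorated total = (21 / 13) × 15 = 24.23 (to 2 dp)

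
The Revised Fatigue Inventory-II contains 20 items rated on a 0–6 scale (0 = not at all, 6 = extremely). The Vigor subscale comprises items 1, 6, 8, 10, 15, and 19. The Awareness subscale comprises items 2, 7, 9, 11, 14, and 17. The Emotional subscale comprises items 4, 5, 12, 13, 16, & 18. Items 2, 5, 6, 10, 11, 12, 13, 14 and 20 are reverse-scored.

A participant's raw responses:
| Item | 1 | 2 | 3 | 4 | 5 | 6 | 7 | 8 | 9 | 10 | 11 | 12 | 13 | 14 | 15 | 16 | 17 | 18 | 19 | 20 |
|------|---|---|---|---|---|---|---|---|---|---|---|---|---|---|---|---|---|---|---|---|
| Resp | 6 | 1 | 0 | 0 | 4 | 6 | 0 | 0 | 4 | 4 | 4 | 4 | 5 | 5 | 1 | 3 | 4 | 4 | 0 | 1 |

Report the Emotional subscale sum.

12

Emotional items: 4, 5, 12, 13, 16, 18.
Of these, items 5, 12, & 13 are reverse-scored; reverse-coded value = 6 − response.
  item 4: 0
  item 5: 6 − 4 = 2
  item 12: 6 − 4 = 2
  item 13: 6 − 5 = 1
  item 16: 3
  item 18: 4
Sum = 0 + 2 + 2 + 1 + 3 + 4 = 12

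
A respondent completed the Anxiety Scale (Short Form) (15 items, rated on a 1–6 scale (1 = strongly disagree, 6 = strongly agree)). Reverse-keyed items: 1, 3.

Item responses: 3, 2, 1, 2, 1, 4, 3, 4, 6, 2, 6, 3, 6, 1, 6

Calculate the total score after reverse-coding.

Reversing items 1 and 3 with 7 − raw:
Total = (7−3) + 2 + (7−1) + 2 + 1 + 4 + 3 + 4 + 6 + 2 + 6 + 3 + 6 + 1 + 6
      = 4 + 2 + 6 + 2 + 1 + 4 + 3 + 4 + 6 + 2 + 6 + 3 + 6 + 1 + 6 = 56

56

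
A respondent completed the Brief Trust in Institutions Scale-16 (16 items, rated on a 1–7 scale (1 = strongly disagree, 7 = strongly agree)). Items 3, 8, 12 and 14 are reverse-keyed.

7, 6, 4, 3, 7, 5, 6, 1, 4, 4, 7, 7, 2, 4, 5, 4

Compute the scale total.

Reversing items 3, 8, 12, and 14 with 8 − raw:
Total = 7 + 6 + (8−4) + 3 + 7 + 5 + 6 + (8−1) + 4 + 4 + 7 + (8−7) + 2 + (8−4) + 5 + 4
      = 7 + 6 + 4 + 3 + 7 + 5 + 6 + 7 + 4 + 4 + 7 + 1 + 2 + 4 + 5 + 4 = 76

76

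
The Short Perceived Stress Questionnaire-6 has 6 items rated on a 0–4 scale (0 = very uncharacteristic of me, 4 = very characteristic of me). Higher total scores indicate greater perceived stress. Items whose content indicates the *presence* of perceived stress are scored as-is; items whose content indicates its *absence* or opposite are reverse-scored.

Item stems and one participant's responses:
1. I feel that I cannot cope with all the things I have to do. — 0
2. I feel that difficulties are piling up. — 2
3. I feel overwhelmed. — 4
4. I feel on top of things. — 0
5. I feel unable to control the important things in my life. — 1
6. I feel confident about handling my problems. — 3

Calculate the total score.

Items 4, 6 describe the absence/opposite of perceived stress → reverse-score.
reverse-coded value = 4 − response.
  item 1: 0
  item 2: 2
  item 3: 4
  item 4: 4 − 0 = 4
  item 5: 1
  item 6: 4 − 3 = 1
Total = 0 + 2 + 4 + 4 + 1 + 1 = 12

12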